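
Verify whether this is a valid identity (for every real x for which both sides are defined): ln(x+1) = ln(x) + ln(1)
No, this is NOT an identity.

Claim: ln(x+1) = ln(x) + ln(1).
Test a specific point where both sides are defined: x = 5.
LHS = ln(x+1) ≈ 1.7918
RHS = ln(x) + ln(1) ≈ 1.6094
Since 1.7918 ≠ 1.6094, the equation fails at this point, so it cannot hold for every real x for which both sides are defined.
ln(1) = 0, so the right side is just ln(x), which differs from ln(x+1).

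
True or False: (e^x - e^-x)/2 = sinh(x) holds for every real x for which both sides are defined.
True.

Claim: (e^x - e^-x)/2 = sinh(x).
Reasoning: This is exactly the definition of the hyperbolic sine: sinh(x) := (e^x - e^-x)/2.
So the two sides agree for every real x for which both sides are defined.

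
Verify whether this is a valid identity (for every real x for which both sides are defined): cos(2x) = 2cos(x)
Claim: cos(2x) = 2cos(x).
Test a specific point where both sides are defined: x = π/3.
LHS = cos(2x) ≈ -0.5000
RHS = 2cos(x) ≈ 1.0000
Since -0.5000 ≠ 1.0000, the equation fails at this point, so it cannot hold for every real x for which both sides are defined.
The correct double-angle formula is cos(2x) = cos²x - sin²x.

Conclusion: No, this is NOT an identity.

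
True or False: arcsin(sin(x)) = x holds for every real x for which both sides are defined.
Claim: arcsin(sin(x)) = x.
Test a specific point where both sides are defined: x = 3π/4.
LHS = arcsin(sin(x)) ≈ 0.7854
RHS = x ≈ 2.3562
Since 0.7854 ≠ 2.3562, the equation fails at this point, so it cannot hold for every real x for which both sides are defined.
arcsin only returns values in [-π/2, π/2], so arcsin(sin(x)) = x holds only for x in that interval, not for all real x.

Conclusion: False.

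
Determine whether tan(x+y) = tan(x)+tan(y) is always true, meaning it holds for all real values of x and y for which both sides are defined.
Claim: tan(x+y) = tan(x)+tan(y).
Test a specific point where both sides are defined: x = π/6, y = π/4.
LHS = tan(x+y) ≈ 3.7321
RHS = tan(x)+tan(y) ≈ 1.5774
Since 3.7321 ≠ 1.5774, the equation fails at this point, so it cannot hold for all real values of x and y for which both sides are defined.
The correct formula is tan(x+y) = (tan(x) + tan(y))/(1 - tan(x)tan(y)).

Conclusion: No, this is NOT an identity.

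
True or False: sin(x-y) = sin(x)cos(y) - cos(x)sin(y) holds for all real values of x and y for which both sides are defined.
True.

Claim: sin(x-y) = sin(x)cos(y) - cos(x)sin(y).
Reasoning: Replace y by -y in sin(x+y) = sin(x)cos(y) + cos(x)sin(y) and use cos(-y) = cos(y), sin(-y) = -sin(y): sin(x-y) = sin(x)cos(y) - cos(x)sin(y).
So the two sides agree for all real values of x and y for which both sides are defined.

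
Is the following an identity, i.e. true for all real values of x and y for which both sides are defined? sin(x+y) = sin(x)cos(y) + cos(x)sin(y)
Yes, this is an identity.

Claim: sin(x+y) = sin(x)cos(y) + cos(x)sin(y).
Reasoning: By Euler's formula e^(i(x+y)) = e^(ix)·e^(iy) = (cos x + i·sin x)(cos y + i·sin y). The imaginary part of the left side is sin(x+y); the imaginary part of the product is sin(x)cos(y) + cos(x)sin(y).
So the two sides agree for all real values of x and y for which both sides are defined.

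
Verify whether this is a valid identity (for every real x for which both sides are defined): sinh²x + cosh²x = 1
Claim: sinh²x + cosh²x = 1.
Test a specific point where both sides are defined: x = 2.
LHS = sinh²x + cosh²x ≈ 27.3082
RHS = 1 ≈ 1.0000
Since 27.3082 ≠ 1.0000, the equation fails at this point, so it cannot hold for every real x for which both sides are defined.
The correct hyperbolic identity is cosh²x - sinh²x = 1 (a difference); the sum sinh²x + cosh²x equals cosh(2x).

Conclusion: No, this is NOT an identity.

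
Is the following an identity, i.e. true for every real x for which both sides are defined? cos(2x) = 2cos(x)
No, this is NOT an identity.

Claim: cos(2x) = 2cos(x).
Test a specific point where both sides are defined: x = π/6.
LHS = cos(2x) ≈ 0.5000
RHS = 2cos(x) ≈ 1.7321
Since 0.5000 ≠ 1.7321, the equation fails at this point, so it cannot hold for every real x for which both sides are defined.
The correct double-angle formula is cos(2x) = cos²x - sin²x.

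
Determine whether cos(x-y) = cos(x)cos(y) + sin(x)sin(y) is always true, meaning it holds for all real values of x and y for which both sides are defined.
Claim: cos(x-y) = cos(x)cos(y) + sin(x)sin(y).
Reasoning: Replace y by -y in cos(x+y) = cos(x)cos(y) - sin(x)sin(y) and use cos(-y) = cos(y), sin(-y) = -sin(y): cos(x-y) = cos(x)cos(y) + sin(x)sin(y).
So the two sides agree for all real values of x and y for which both sides are defined.

Conclusion: Yes, this is an identity.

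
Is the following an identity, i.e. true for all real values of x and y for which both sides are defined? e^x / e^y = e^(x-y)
Yes, this is an identity.

Claim: e^x / e^y = e^(x-y).
Reasoning: 1/e^y = e^(-y), so e^x / e^y = e^x · e^(-y) = e^(x + (-y)) = e^(x-y) by the product rule for exponents.
So the two sides agree for all real values of x and y for which both sides are defined.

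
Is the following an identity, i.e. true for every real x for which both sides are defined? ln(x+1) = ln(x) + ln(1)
No, this is NOT an identity.

Claim: ln(x+1) = ln(x) + ln(1).
Test a specific point where both sides are defined: x = 4.
LHS = ln(x+1) ≈ 1.6094
RHS = ln(x) + ln(1) ≈ 1.3863
Since 1.6094 ≠ 1.3863, the equation fails at this point, so it cannot hold for every real x for which both sides are defined.
ln(1) = 0, so the right side is just ln(x), which differs from ln(x+1).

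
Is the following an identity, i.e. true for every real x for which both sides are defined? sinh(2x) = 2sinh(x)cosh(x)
Claim: sinh(2x) = 2sinh(x)cosh(x).
Reasoning: 2sinh(x)cosh(x) = 2 · (e^x - e^-x)/2 · (e^x + e^-x)/2 = (e^(2x) - e^(-2x))/2 = sinh(2x).
So the two sides agree for every real x for which both sides are defined.

Conclusion: Yes, this is an identity.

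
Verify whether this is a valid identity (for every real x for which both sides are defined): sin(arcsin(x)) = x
Claim: sin(arcsin(x)) = x.
Reasoning: For -1 ≤ x ≤ 1 (where arcsin is defined), arcsin(x) is by definition an angle whose sine equals x. Taking the sine of that angle returns x. (Note the other order, arcsin(sin x) = x, is NOT an identity.)
So the two sides agree for every real x for which both sides are defined.

Conclusion: Yes, this is an identity.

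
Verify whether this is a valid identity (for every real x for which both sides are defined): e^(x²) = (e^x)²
Claim: e^(x²) = (e^x)².
Test a specific point where both sides are defined: x = -2.
LHS = e^(x²) ≈ 54.5982
RHS = (e^x)² ≈ 0.0183
Since 54.5982 ≠ 0.0183, the equation fails at this point, so it cannot hold for every real x for which both sides are defined.
(e^x)² = e^(2x), and 2x ≠ x² in general.

Conclusion: No, this is NOT an identity.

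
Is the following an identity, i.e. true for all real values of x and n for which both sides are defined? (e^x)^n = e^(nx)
Claim: (e^x)^n = e^(nx).
Reasoning: e^x is a positive real number, and for a positive base B and real exponent n, B^n = e^(n·ln B). With B = e^x, ln B = x, so (e^x)^n = e^(n·x).
So the two sides agree for all real values of x and n for which both sides are defined.

Conclusion: Yes, this is an identity.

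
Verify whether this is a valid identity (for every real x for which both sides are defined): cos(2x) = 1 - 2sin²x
Claim: cos(2x) = 1 - 2sin²x.
Reasoning: cos(2x) = cos²x - sin²x. Replace cos²x by 1 - sin²x: (1 - sin²x) - sin²x = 1 - 2sin²x.
So the two sides agree for every real x for which both sides are defined.

Conclusion: Yes, this is an identity.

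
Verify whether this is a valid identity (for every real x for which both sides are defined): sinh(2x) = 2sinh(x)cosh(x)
Claim: sinh(2x) = 2sinh(x)cosh(x).
Reasoning: 2sinh(x)cosh(x) = 2 · (e^x - e^-x)/2 · (e^x + e^-x)/2 = (e^(2x) - e^(-2x))/2 = sinh(2x).
So the two sides agree for every real x for which both sides are defined.

Conclusion: Yes, this is an identity.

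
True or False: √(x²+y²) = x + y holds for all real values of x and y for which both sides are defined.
Claim: √(x²+y²) = x + y.
Test a specific point where both sides are defined: x = 1/2, y = -2.
LHS = √(x²+y²) ≈ 2.0616
RHS = x + y ≈ -1.5000
Since 2.0616 ≠ -1.5000, the equation fails at this point, so it cannot hold for all real values of x and y for which both sides are defined.
(x+y)² = x² + 2xy + y², not x² + y², so the square root does not split this way.

Conclusion: False.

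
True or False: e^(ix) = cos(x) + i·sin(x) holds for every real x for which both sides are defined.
Claim: e^(ix) = cos(x) + i·sin(x).
Reasoning: Euler's formula. Expand e^(ix) = Σ (ix)^k / k!. Since i² = -1, the even-k terms are Σ (-1)^m x^(2m)/(2m)! = cos(x) and the odd-k terms are i · Σ (-1)^m x^(2m+1)/(2m+1)! = i·sin(x).
So the two sides agree for every real x for which both sides are defined.

Conclusion: True.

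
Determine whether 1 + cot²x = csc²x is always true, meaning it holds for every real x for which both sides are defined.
Yes, this is an identity.

Claim: 1 + cot²x = csc²x.
Reasoning: Start from sin²x + cos²x = 1 and divide every term by sin²x (allowed wherever cot x and csc x are defined): 1 + cot²x = 1/sin²x = csc²x.
So the two sides agree for every real x for which both sides are defined.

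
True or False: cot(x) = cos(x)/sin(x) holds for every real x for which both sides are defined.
True.

Claim: cot(x) = cos(x)/sin(x).
Reasoning: cot(x) is defined as 1/tan(x) = 1/(sin(x)/cos(x)) = cos(x)/sin(x), wherever sin(x) ≠ 0.
So the two sides agree for every real x for which both sides are defined.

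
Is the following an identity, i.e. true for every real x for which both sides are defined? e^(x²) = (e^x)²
Claim: e^(x²) = (e^x)².
Test a specific point where both sides are defined: x = 1.
LHS = e^(x²) ≈ 2.7183
RHS = (e^x)² ≈ 7.3891
Since 2.7183 ≠ 7.3891, the equation fails at this point, so it cannot hold for every real x for which both sides are defined.
(e^x)² = e^(2x), and 2x ≠ x² in general.

Conclusion: No, this is NOT an identity.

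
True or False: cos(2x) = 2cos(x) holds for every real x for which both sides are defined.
Claim: cos(2x) = 2cos(x).
Test a specific point where both sides are defined: x = π/3.
LHS = cos(2x) ≈ -0.5000
RHS = 2cos(x) ≈ 1.0000
Since -0.5000 ≠ 1.0000, the equation fails at this point, so it cannot hold for every real x for which both sides are defined.
The correct double-angle formula is cos(2x) = cos²x - sin²x.

Conclusion: False.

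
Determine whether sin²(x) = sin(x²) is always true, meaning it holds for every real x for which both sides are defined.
Claim: sin²(x) = sin(x²).
Test a specific point where both sides are defined: x = -π/4.
LHS = sin²(x) ≈ 0.5000
RHS = sin(x²) ≈ 0.5785
Since 0.5000 ≠ 0.5785, the equation fails at this point, so it cannot hold for every real x for which both sides are defined.
sin²(x) means (sin x)², squaring the output; sin(x²) squares the input. These are different functions.

Conclusion: No, this is NOT an identity.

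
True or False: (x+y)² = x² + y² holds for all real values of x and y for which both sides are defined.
False.

Claim: (x+y)² = x² + y².
Test a specific point where both sides are defined: x = 3/2, y = -3.
LHS = (x+y)² ≈ 2.2500
RHS = x² + y² ≈ 11.2500
Since 2.2500 ≠ 11.2500, the equation fails at this point, so it cannot hold for all real values of x and y for which both sides are defined.
The correct expansion is (x+y)² = x² + 2xy + y²; the cross term 2xy is missing.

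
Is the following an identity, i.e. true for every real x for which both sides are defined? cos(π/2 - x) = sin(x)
Claim: cos(π/2 - x) = sin(x).
Reasoning: Use cos(u - v) = cos(u)cos(v) + sin(u)sin(v) with u = π/2, v = x: cos(π/2)cos(x) + sin(π/2)sin(x) = 0·cos(x) + 1·sin(x) = sin(x).
So the two sides agree for every real x for which both sides are defined.

Conclusion: Yes, this is an identity.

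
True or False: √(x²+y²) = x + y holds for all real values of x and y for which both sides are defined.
False.

Claim: √(x²+y²) = x + y.
Test a specific point where both sides are defined: x = 2, y = 4.
LHS = √(x²+y²) ≈ 4.4721
RHS = x + y ≈ 6.0000
Since 4.4721 ≠ 6.0000, the equation fails at this point, so it cannot hold for all real values of x and y for which both sides are defined.
(x+y)² = x² + 2xy + y², not x² + y², so the square root does not split this way.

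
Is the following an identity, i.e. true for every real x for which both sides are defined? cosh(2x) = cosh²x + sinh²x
Claim: cosh(2x) = cosh²x + sinh²x.
Reasoning: cosh²x = (e^(2x) + 2 + e^(-2x))/4 and sinh²x = (e^(2x) - 2 + e^(-2x))/4. Adding gives (2e^(2x) + 2e^(-2x))/4 = (e^(2x) + e^(-2x))/2 = cosh(2x).
So the two sides agree for every real x for which both sides are defined.

Conclusion: Yes, this is an identity.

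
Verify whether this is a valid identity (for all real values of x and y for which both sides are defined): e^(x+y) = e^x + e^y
Claim: e^(x+y) = e^x + e^y.
Test a specific point where both sides are defined: x = 3, y = -3.
LHS = e^(x+y) ≈ 1.0000
RHS = e^x + e^y ≈ 20.1353
Since 1.0000 ≠ 20.1353, the equation fails at this point, so it cannot hold for all real values of x and y for which both sides are defined.
The correct rule is e^(x+y) = e^x · e^y (a product, not a sum).

Conclusion: No, this is NOT an identity.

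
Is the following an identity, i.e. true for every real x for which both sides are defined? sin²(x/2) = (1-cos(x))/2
Yes, this is an identity.

Claim: sin²(x/2) = (1-cos(x))/2.
Reasoning: Use cos(2θ) = 1 - 2sin²θ with θ = x/2: cos(x) = 1 - 2sin²(x/2). Solving for sin²(x/2) gives (1 - cos(x))/2.
So the two sides agree for every real x for which both sides are defined.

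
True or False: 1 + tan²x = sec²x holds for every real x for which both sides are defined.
Claim: 1 + tan²x = sec²x.
Reasoning: Start from sin²x + cos²x = 1 and divide every term by cos²x (allowed wherever tan x and sec x are defined): tan²x + 1 = 1/cos²x = sec²x.
So the two sides agree for every real x for which both sides are defined.

Conclusion: True.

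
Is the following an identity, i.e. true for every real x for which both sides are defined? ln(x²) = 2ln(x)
Claim: ln(x²) = 2ln(x).
Reasoning: The right side requires x > 0. For x > 0, x² = (e^(ln x))² = e^(2ln x), so ln(x²) = 2ln(x). (For x < 0 the right side is undefined, so those values are outside the claim.)
So the two sides agree for every real x for which both sides are defined.

Conclusion: Yes, this is an identity.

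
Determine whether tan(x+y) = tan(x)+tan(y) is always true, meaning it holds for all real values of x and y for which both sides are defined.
No, this is NOT an identity.

Claim: tan(x+y) = tan(x)+tan(y).
Test a specific point where both sides are defined: x = 3π/4, y = -π/3.
LHS = tan(x+y) ≈ 3.7321
RHS = tan(x)+tan(y) ≈ -2.7321
Since 3.7321 ≠ -2.7321, the equation fails at this point, so it cannot hold for all real values of x and y for which both sides are defined.
The correct formula is tan(x+y) = (tan(x) + tan(y))/(1 - tan(x)tan(y)).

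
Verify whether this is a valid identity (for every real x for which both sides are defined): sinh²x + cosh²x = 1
No, this is NOT an identity.

Claim: sinh²x + cosh²x = 1.
Test a specific point where both sides are defined: x = 1/2.
LHS = sinh²x + cosh²x ≈ 1.5431
RHS = 1 ≈ 1.0000
Since 1.5431 ≠ 1.0000, the equation fails at this point, so it cannot hold for every real x for which both sides are defined.
The correct hyperbolic identity is cosh²x - sinh²x = 1 (a difference); the sum sinh²x + cosh²x equals cosh(2x).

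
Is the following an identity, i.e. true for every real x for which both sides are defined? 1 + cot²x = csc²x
Claim: 1 + cot²x = csc²x.
Reasoning: Start from sin²x + cos²x = 1 and divide every term by sin²x (allowed wherever cot x and csc x are defined): 1 + cot²x = 1/sin²x = csc²x.
So the two sides agree for every real x for which both sides are defined.

Conclusion: Yes, this is an identity.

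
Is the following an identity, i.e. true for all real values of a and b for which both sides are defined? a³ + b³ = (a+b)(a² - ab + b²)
Yes, this is an identity.

Claim: a³ + b³ = (a+b)(a² - ab + b²).
Reasoning: Expand the right side: (a+b)(a² - ab + b²) = a³ - a²b + ab² + a²b - ab² + b³ = a³ + b³ (the middle terms cancel in pairs).
So the two sides agree for all real values of a and b for which both sides are defined.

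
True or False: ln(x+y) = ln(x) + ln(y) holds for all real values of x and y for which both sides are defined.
False.

Claim: ln(x+y) = ln(x) + ln(y).
Test a specific point where both sides are defined: x = 1, y = 1.
LHS = ln(x+y) ≈ 0.6931
RHS = ln(x) + ln(y) ≈ 0.0000
Since 0.6931 ≠ 0.0000, the equation fails at this point, so it cannot hold for all real values of x and y for which both sides are defined.
ln(x) + ln(y) = ln(xy), not ln(x+y).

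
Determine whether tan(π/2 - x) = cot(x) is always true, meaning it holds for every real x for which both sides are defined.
Claim: tan(π/2 - x) = cot(x).
Reasoning: tan(π/2 - x) = sin(π/2 - x)/cos(π/2 - x) = cos(x)/sin(x) = cot(x), using the cofunction identities sin(π/2 - x) = cos(x) and cos(π/2 - x) = sin(x).
So the two sides agree for every real x for which both sides are defined.

Conclusion: Yes, this is an identity.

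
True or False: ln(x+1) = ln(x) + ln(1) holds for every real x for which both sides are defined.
Claim: ln(x+1) = ln(x) + ln(1).
Test a specific point where both sides are defined: x = 5.
LHS = ln(x+1) ≈ 1.7918
RHS = ln(x) + ln(1) ≈ 1.6094
Since 1.7918 ≠ 1.6094, the equation fails at this point, so it cannot hold for every real x for which both sides are defined.
ln(1) = 0, so the right side is just ln(x), which differs from ln(x+1).

Conclusion: False.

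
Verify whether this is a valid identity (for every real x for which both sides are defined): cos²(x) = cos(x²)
No, this is NOT an identity.

Claim: cos²(x) = cos(x²).
Test a specific point where both sides are defined: x = 2π/3.
LHS = cos²(x) ≈ 0.2500
RHS = cos(x²) ≈ -0.3202
Since 0.2500 ≠ -0.3202, the equation fails at this point, so it cannot hold for every real x for which both sides are defined.
cos²(x) means (cos x)², squaring the output; cos(x²) squares the input. These are different functions.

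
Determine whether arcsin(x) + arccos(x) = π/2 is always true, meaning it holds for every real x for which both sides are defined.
Yes, this is an identity.

Claim: arcsin(x) + arccos(x) = π/2.
Reasoning: Both sides are defined for -1 ≤ x ≤ 1. Let θ = arcsin(x), so sin θ = x and θ ∈ [-π/2, π/2]. Then cos(π/2 - θ) = sin θ = x and π/2 - θ ∈ [0, π], which is exactly the range of arccos, so arccos(x) = π/2 - θ. Adding: arcsin(x) + arccos(x) = θ + (π/2 - θ) = π/2.
So the two sides agree for every real x for which both sides are defined.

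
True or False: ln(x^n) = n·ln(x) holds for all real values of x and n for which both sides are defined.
True.

Claim: ln(x^n) = n·ln(x).
Reasoning: The right side requires x > 0. For x > 0, x^n = (e^(ln x))^n = e^(n·ln x), so taking ln of both sides gives ln(x^n) = n·ln(x).
So the two sides agree for all real values of x and n for which both sides are defined.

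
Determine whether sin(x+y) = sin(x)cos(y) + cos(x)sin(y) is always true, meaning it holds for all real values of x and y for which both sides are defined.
Yes, this is an identity.

Claim: sin(x+y) = sin(x)cos(y) + cos(x)sin(y).
Reasoning: By Euler's formula e^(i(x+y)) = e^(ix)·e^(iy) = (cos x + i·sin x)(cos y + i·sin y). The imaginary part of the left side is sin(x+y); the imaginary part of the product is sin(x)cos(y) + cos(x)sin(y).
So the two sides agree for all real values of x and y for which both sides are defined.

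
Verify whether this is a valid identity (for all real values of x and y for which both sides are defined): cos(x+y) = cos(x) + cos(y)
No, this is NOT an identity.

Claim: cos(x+y) = cos(x) + cos(y).
Test a specific point where both sides are defined: x = 2π/3, y = π/2.
LHS = cos(x+y) ≈ -0.8660
RHS = cos(x) + cos(y) ≈ -0.5000
Since -0.8660 ≠ -0.5000, the equation fails at this point, so it cannot hold for all real values of x and y for which both sides are defined.
The correct expansion is cos(x+y) = cos(x)cos(y) - sin(x)sin(y); cosine is not additive.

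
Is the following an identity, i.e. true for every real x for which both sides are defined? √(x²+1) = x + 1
No, this is NOT an identity.

Claim: √(x²+1) = x + 1.
Test a specific point where both sides are defined: x = 2.
LHS = √(x²+1) ≈ 2.2361
RHS = x + 1 ≈ 3.0000
Since 2.2361 ≠ 3.0000, the equation fails at this point, so it cannot hold for every real x for which both sides are defined.
(x+1)² = x² + 2x + 1 ≠ x² + 1 unless x = 0.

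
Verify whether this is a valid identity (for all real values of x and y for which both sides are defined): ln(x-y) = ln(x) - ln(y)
No, this is NOT an identity.

Claim: ln(x-y) = ln(x) - ln(y).
Test a specific point where both sides are defined: x = 4, y = 3.
LHS = ln(x-y) ≈ 0.0000
RHS = ln(x) - ln(y) ≈ 0.2877
Since 0.0000 ≠ 0.2877, the equation fails at this point, so it cannot hold for all real values of x and y for which both sides are defined.
ln(x) - ln(y) = ln(x/y), not ln(x-y).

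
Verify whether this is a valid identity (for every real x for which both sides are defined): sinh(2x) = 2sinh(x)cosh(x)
Claim: sinh(2x) = 2sinh(x)cosh(x).
Reasoning: 2sinh(x)cosh(x) = 2 · (e^x - e^-x)/2 · (e^x + e^-x)/2 = (e^(2x) - e^(-2x))/2 = sinh(2x).
So the two sides agree for every real x for which both sides are defined.

Conclusion: Yes, this is an identity.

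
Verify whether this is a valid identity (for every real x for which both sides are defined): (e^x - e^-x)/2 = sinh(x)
Yes, this is an identity.

Claim: (e^x - e^-x)/2 = sinh(x).
Reasoning: This is exactly the definition of the hyperbolic sine: sinh(x) := (e^x - e^-x)/2.
So the two sides agree for every real x for which both sides are defined.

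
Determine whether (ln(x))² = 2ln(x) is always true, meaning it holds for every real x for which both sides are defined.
Claim: (ln(x))² = 2ln(x).
Test a specific point where both sides are defined: x = 2.
LHS = (ln(x))² ≈ 0.4805
RHS = 2ln(x) ≈ 1.3863
Since 0.4805 ≠ 1.3863, the equation fails at this point, so it cannot hold for every real x for which both sides are defined.
2ln(x) equals ln(x²), which is not the same as (ln x)².

Conclusion: No, this is NOT an identity.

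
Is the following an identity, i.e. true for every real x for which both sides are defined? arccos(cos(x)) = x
No, this is NOT an identity.

Claim: arccos(cos(x)) = x.
Test a specific point where both sides are defined: x = -π/6.
LHS = arccos(cos(x)) ≈ 0.5236
RHS = x ≈ -0.5236
Since 0.5236 ≠ -0.5236, the equation fails at this point, so it cannot hold for every real x for which both sides are defined.
arccos only returns values in [0, π], so arccos(cos(x)) = x holds only for x in that interval, not for all real x.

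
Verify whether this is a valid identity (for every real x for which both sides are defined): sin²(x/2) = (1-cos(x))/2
Claim: sin²(x/2) = (1-cos(x))/2.
Reasoning: Use cos(2θ) = 1 - 2sin²θ with θ = x/2: cos(x) = 1 - 2sin²(x/2). Solving for sin²(x/2) gives (1 - cos(x))/2.
So the two sides agree for every real x for which both sides are defined.

Conclusion: Yes, this is an identity.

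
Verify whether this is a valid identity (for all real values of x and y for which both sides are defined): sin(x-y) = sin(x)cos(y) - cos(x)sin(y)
Yes, this is an identity.

Claim: sin(x-y) = sin(x)cos(y) - cos(x)sin(y).
Reasoning: Replace y by -y in sin(x+y) = sin(x)cos(y) + cos(x)sin(y) and use cos(-y) = cos(y), sin(-y) = -sin(y): sin(x-y) = sin(x)cos(y) - cos(x)sin(y).
So the two sides agree for all real values of x and y for which both sides are defined.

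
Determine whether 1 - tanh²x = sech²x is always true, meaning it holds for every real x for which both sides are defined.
Yes, this is an identity.

Claim: 1 - tanh²x = sech²x.
Reasoning: Divide cosh²x - sinh²x = 1 through by cosh²x (never zero): 1 - tanh²x = 1/cosh²x = sech²x.
So the two sides agree for every real x for which both sides are defined.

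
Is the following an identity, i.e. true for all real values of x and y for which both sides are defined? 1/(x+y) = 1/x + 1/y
No, this is NOT an identity.

Claim: 1/(x+y) = 1/x + 1/y.
Test a specific point where both sides are defined: x = -1, y = 5.
LHS = 1/(x+y) ≈ 0.2500
RHS = 1/x + 1/y ≈ -0.8000
Since 0.2500 ≠ -0.8000, the equation fails at this point, so it cannot hold for all real values of x and y for which both sides are defined.
1/x + 1/y = (x+y)/(xy), which is not 1/(x+y).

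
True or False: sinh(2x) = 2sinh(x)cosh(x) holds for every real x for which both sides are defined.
True.

Claim: sinh(2x) = 2sinh(x)cosh(x).
Reasoning: 2sinh(x)cosh(x) = 2 · (e^x - e^-x)/2 · (e^x + e^-x)/2 = (e^(2x) - e^(-2x))/2 = sinh(2x).
So the two sides agree for every real x for which both sides are defined.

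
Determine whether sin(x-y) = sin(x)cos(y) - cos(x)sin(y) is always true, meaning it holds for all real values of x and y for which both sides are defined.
Yes, this is an identity.

Claim: sin(x-y) = sin(x)cos(y) - cos(x)sin(y).
Reasoning: Replace y by -y in sin(x+y) = sin(x)cos(y) + cos(x)sin(y) and use cos(-y) = cos(y), sin(-y) = -sin(y): sin(x-y) = sin(x)cos(y) - cos(x)sin(y).
So the two sides agree for all real values of x and y for which both sides are defined.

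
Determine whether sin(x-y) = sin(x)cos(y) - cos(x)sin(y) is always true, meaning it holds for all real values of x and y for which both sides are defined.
Claim: sin(x-y) = sin(x)cos(y) - cos(x)sin(y).
Reasoning: Replace y by -y in sin(x+y) = sin(x)cos(y) + cos(x)sin(y) and use cos(-y) = cos(y), sin(-y) = -sin(y): sin(x-y) = sin(x)cos(y) - cos(x)sin(y).
So the two sides agree for all real values of x and y for which both sides are defined.

Conclusion: Yes, this is an identity.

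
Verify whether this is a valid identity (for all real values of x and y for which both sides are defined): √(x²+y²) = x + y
Claim: √(x²+y²) = x + y.
Test a specific point where both sides are defined: x = 3/2, y = 3.
LHS = √(x²+y²) ≈ 3.3541
RHS = x + y ≈ 4.5000
Since 3.3541 ≠ 4.5000, the equation fails at this point, so it cannot hold for all real values of x and y for which both sides are defined.
(x+y)² = x² + 2xy + y², not x² + y², so the square root does not split this way.

Conclusion: No, this is NOT an identity.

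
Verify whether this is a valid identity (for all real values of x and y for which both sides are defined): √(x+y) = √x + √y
Claim: √(x+y) = √x + √y.
Test a specific point where both sides are defined: x = 5, y = 3/2.
LHS = √(x+y) ≈ 2.5495
RHS = √x + √y ≈ 3.4608
Since 2.5495 ≠ 3.4608, the equation fails at this point, so it cannot hold for all real values of x and y for which both sides are defined.
Squaring the right side gives x + 2√(xy) + y, not x + y.

Conclusion: No, this is NOT an identity.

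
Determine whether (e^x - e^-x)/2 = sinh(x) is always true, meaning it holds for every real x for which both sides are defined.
Yes, this is an identity.

Claim: (e^x - e^-x)/2 = sinh(x).
Reasoning: This is exactly the definition of the hyperbolic sine: sinh(x) := (e^x - e^-x)/2.
So the two sides agree for every real x for which both sides are defined.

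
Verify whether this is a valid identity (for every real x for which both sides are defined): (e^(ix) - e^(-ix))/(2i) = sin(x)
Claim: (e^(ix) - e^(-ix))/(2i) = sin(x).
Reasoning: By Euler's formula e^(ix) = cos(x) + i·sin(x) and e^(-ix) = cos(x) - i·sin(x). Subtracting cancels the cosine terms: e^(ix) - e^(-ix) = 2i·sin(x); divide by 2i.
So the two sides agree for every real x for which both sides are defined.

Conclusion: Yes, this is an identity.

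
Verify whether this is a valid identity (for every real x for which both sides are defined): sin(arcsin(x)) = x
Yes, this is an identity.

Claim: sin(arcsin(x)) = x.
Reasoning: For -1 ≤ x ≤ 1 (where arcsin is defined), arcsin(x) is by definition an angle whose sine equals x. Taking the sine of that angle returns x. (Note the other order, arcsin(sin x) = x, is NOT an identity.)
So the two sides agree for every real x for which both sides are defined.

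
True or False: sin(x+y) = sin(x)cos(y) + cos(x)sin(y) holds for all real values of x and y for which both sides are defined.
Claim: sin(x+y) = sin(x)cos(y) + cos(x)sin(y).
Reasoning: By Euler's formula e^(i(x+y)) = e^(ix)·e^(iy) = (cos x + i·sin x)(cos y + i·sin y). The imaginary part of the left side is sin(x+y); the imaginary part of the product is sin(x)cos(y) + cos(x)sin(y).
So the two sides agree for all real values of x and y for which both sides are defined.

Conclusion: True.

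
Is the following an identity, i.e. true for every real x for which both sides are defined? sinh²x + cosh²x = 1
Claim: sinh²x + cosh²x = 1.
Test a specific point where both sides are defined: x = 3/2.
LHS = sinh²x + cosh²x ≈ 10.0677
RHS = 1 ≈ 1.0000
Since 10.0677 ≠ 1.0000, the equation fails at this point, so it cannot hold for every real x for which both sides are defined.
The correct hyperbolic identity is cosh²x - sinh²x = 1 (a difference); the sum sinh²x + cosh²x equals cosh(2x).

Conclusion: No, this is NOT an identity.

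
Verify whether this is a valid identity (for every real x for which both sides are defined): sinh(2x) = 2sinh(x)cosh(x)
Claim: sinh(2x) = 2sinh(x)cosh(x).
Reasoning: 2sinh(x)cosh(x) = 2 · (e^x - e^-x)/2 · (e^x + e^-x)/2 = (e^(2x) - e^(-2x))/2 = sinh(2x).
So the two sides agree for every real x for which both sides are defined.

Conclusion: Yes, this is an identity.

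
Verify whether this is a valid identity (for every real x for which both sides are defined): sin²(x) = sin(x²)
No, this is NOT an identity.

Claim: sin²(x) = sin(x²).
Test a specific point where both sides are defined: x = π/6.
LHS = sin²(x) ≈ 0.2500
RHS = sin(x²) ≈ 0.2707
Since 0.2500 ≠ 0.2707, the equation fails at this point, so it cannot hold for every real x for which both sides are defined.
sin²(x) means (sin x)², squaring the output; sin(x²) squares the input. These are different functions.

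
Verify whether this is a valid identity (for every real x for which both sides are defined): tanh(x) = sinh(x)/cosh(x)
Yes, this is an identity.

Claim: tanh(x) = sinh(x)/cosh(x).
Reasoning: tanh(x) is defined as sinh(x)/cosh(x) = (e^x - e^-x)/(e^x + e^-x); cosh(x) ≥ 1 is never zero, so this holds for every real x.
So the two sides agree for every real x for which both sides are defined.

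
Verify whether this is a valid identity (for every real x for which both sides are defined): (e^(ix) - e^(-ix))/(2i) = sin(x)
Yes, this is an identity.

Claim: (e^(ix) - e^(-ix))/(2i) = sin(x).
Reasoning: By Euler's formula e^(ix) = cos(x) + i·sin(x) and e^(-ix) = cos(x) - i·sin(x). Subtracting cancels the cosine terms: e^(ix) - e^(-ix) = 2i·sin(x); divide by 2i.
So the two sides agree for every real x for which both sides are defined.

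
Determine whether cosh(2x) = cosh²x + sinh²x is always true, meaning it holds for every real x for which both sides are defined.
Claim: cosh(2x) = cosh²x + sinh²x.
Reasoning: cosh²x = (e^(2x) + 2 + e^(-2x))/4 and sinh²x = (e^(2x) - 2 + e^(-2x))/4. Adding gives (2e^(2x) + 2e^(-2x))/4 = (e^(2x) + e^(-2x))/2 = cosh(2x).
So the two sides agree for every real x for which both sides are defined.

Conclusion: Yes, this is an identity.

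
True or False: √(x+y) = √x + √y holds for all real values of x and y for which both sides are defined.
Claim: √(x+y) = √x + √y.
Test a specific point where both sides are defined: x = 3/2, y = 5.
LHS = √(x+y) ≈ 2.5495
RHS = √x + √y ≈ 3.4608
Since 2.5495 ≠ 3.4608, the equation fails at this point, so it cannot hold for all real values of x and y for which both sides are defined.
Squaring the right side gives x + 2√(xy) + y, not x + y.

Conclusion: False.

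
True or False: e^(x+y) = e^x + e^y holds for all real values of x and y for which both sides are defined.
False.

Claim: e^(x+y) = e^x + e^y.
Test a specific point where both sides are defined: x = -2, y = 3/2.
LHS = e^(x+y) ≈ 0.6065
RHS = e^x + e^y ≈ 4.6170
Since 0.6065 ≠ 4.6170, the equation fails at this point, so it cannot hold for all real values of x and y for which both sides are defined.
The correct rule is e^(x+y) = e^x · e^y (a product, not a sum).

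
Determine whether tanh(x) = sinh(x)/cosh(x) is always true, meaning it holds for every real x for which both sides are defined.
Claim: tanh(x) = sinh(x)/cosh(x).
Reasoning: tanh(x) is defined as sinh(x)/cosh(x) = (e^x - e^-x)/(e^x + e^-x); cosh(x) ≥ 1 is never zero, so this holds for every real x.
So the two sides agree for every real x for which both sides are defined.

Conclusion: Yes, this is an identity.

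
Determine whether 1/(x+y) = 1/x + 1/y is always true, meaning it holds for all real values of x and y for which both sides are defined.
Claim: 1/(x+y) = 1/x + 1/y.
Test a specific point where both sides are defined: x = 1/2, y = -1.
LHS = 1/(x+y) ≈ -2.0000
RHS = 1/x + 1/y ≈ 1.0000
Since -2.0000 ≠ 1.0000, the equation fails at this point, so it cannot hold for all real values of x and y for which both sides are defined.
1/x + 1/y = (x+y)/(xy), which is not 1/(x+y).

Conclusion: No, this is NOT an identity.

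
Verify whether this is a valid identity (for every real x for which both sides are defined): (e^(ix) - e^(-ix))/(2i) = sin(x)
Yes, this is an identity.

Claim: (e^(ix) - e^(-ix))/(2i) = sin(x).
Reasoning: By Euler's formula e^(ix) = cos(x) + i·sin(x) and e^(-ix) = cos(x) - i·sin(x). Subtracting cancels the cosine terms: e^(ix) - e^(-ix) = 2i·sin(x); divide by 2i.
So the two sides agree for every real x for which both sides are defined.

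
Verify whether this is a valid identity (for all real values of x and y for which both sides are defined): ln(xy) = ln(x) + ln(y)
Yes, this is an identity.

Claim: ln(xy) = ln(x) + ln(y).
Reasoning: Both sides are simultaneously defined only when x, y > 0. Write x = e^p, y = e^q (p = ln x, q = ln y). Then xy = e^p · e^q = e^(p+q), so ln(xy) = p + q = ln(x) + ln(y).
So the two sides agree for all real values of x and y for which both sides are defined.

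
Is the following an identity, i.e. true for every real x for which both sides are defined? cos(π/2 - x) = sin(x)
Yes, this is an identity.

Claim: cos(π/2 - x) = sin(x).
Reasoning: Use cos(u - v) = cos(u)cos(v) + sin(u)sin(v) with u = π/2, v = x: cos(π/2)cos(x) + sin(π/2)sin(x) = 0·cos(x) + 1·sin(x) = sin(x).
So the two sides agree for every real x for which both sides are defined.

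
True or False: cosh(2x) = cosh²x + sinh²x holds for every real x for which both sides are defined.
True.

Claim: cosh(2x) = cosh²x + sinh²x.
Reasoning: cosh²x = (e^(2x) + 2 + e^(-2x))/4 and sinh²x = (e^(2x) - 2 + e^(-2x))/4. Adding gives (2e^(2x) + 2e^(-2x))/4 = (e^(2x) + e^(-2x))/2 = cosh(2x).
So the two sides agree for every real x for which both sides are defined.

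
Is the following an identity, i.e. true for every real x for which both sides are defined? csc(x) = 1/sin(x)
Claim: csc(x) = 1/sin(x).
Reasoning: csc(x) is by definition the reciprocal of sin(x), wherever sin(x) ≠ 0.
So the two sides agree for every real x for which both sides are defined.

Conclusion: Yes, this is an identity.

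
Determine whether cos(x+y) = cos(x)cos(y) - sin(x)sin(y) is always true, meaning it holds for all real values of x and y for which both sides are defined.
Yes, this is an identity.

Claim: cos(x+y) = cos(x)cos(y) - sin(x)sin(y).
Reasoning: By Euler's formula e^(i(x+y)) = e^(ix)·e^(iy) = (cos x + i·sin x)(cos y + i·sin y). The real part of the left side is cos(x+y); the real part of the product is cos(x)cos(y) - sin(x)sin(y) (since i·i = -1).
So the two sides agree for all real values of x and y for which both sides are defined.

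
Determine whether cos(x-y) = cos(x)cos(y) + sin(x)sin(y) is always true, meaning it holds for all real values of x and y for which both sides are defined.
Claim: cos(x-y) = cos(x)cos(y) + sin(x)sin(y).
Reasoning: Replace y by -y in cos(x+y) = cos(x)cos(y) - sin(x)sin(y) and use cos(-y) = cos(y), sin(-y) = -sin(y): cos(x-y) = cos(x)cos(y) + sin(x)sin(y).
So the two sides agree for all real values of x and y for which both sides are defined.

Conclusion: Yes, this is an identity.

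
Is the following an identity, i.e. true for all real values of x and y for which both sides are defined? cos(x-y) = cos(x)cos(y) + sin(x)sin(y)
Yes, this is an identity.

Claim: cos(x-y) = cos(x)cos(y) + sin(x)sin(y).
Reasoning: Replace y by -y in cos(x+y) = cos(x)cos(y) - sin(x)sin(y) and use cos(-y) = cos(y), sin(-y) = -sin(y): cos(x-y) = cos(x)cos(y) + sin(x)sin(y).
So the two sides agree for all real values of x and y for which both sides are defined.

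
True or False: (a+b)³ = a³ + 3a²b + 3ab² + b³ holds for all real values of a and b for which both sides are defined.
True.

Claim: (a+b)³ = a³ + 3a²b + 3ab² + b³.
Reasoning: (a+b)³ = (a+b)(a+b)² = (a+b)(a² + 2ab + b²) = a³ + 2a²b + ab² + a²b + 2ab² + b³ = a³ + 3a²b + 3ab² + b³.
So the two sides agree for all real values of a and b for which both sides are defined.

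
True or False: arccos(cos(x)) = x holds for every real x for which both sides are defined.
Claim: arccos(cos(x)) = x.
Test a specific point where both sides are defined: x = -π/4.
LHS = arccos(cos(x)) ≈ 0.7854
RHS = x ≈ -0.7854
Since 0.7854 ≠ -0.7854, the equation fails at this point, so it cannot hold for every real x for which both sides are defined.
arccos only returns values in [0, π], so arccos(cos(x)) = x holds only for x in that interval, not for all real x.

Conclusion: False.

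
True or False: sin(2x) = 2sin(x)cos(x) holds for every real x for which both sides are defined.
Claim: sin(2x) = 2sin(x)cos(x).
Reasoning: Put y = x in the addition formula sin(x+y) = sin(x)cos(y) + cos(x)sin(y): sin(2x) = sin(x)cos(x) + cos(x)sin(x) = 2sin(x)cos(x).
So the two sides agree for every real x for which both sides are defined.

Conclusion: True.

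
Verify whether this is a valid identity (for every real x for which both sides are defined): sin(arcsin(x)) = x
Claim: sin(arcsin(x)) = x.
Reasoning: For -1 ≤ x ≤ 1 (where arcsin is defined), arcsin(x) is by definition an angle whose sine equals x. Taking the sine of that angle returns x. (Note the other order, arcsin(sin x) = x, is NOT an identity.)
So the two sides agree for every real x for which both sides are defined.

Conclusion: Yes, this is an identity.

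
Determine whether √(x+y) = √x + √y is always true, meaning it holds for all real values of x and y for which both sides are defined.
No, this is NOT an identity.

Claim: √(x+y) = √x + √y.
Test a specific point where both sides are defined: x = 2, y = 1/2.
LHS = √(x+y) ≈ 1.5811
RHS = √x + √y ≈ 2.1213
Since 1.5811 ≠ 2.1213, the equation fails at this point, so it cannot hold for all real values of x and y for which both sides are defined.
Squaring the right side gives x + 2√(xy) + y, not x + y.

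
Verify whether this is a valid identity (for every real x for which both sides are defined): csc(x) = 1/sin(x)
Yes, this is an identity.

Claim: csc(x) = 1/sin(x).
Reasoning: csc(x) is by definition the reciprocal of sin(x), wherever sin(x) ≠ 0.
So the two sides agree for every real x for which both sides are defined.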